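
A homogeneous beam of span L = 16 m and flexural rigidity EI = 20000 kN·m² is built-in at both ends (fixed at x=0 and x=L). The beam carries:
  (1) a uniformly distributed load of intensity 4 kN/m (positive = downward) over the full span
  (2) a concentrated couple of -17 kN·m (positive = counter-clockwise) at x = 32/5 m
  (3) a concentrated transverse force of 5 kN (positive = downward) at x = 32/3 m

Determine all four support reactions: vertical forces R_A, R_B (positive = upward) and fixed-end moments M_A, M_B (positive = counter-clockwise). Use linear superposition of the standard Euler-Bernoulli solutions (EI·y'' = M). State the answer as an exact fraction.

R_A = 85769/2700 kN, M_A = 60223/675 kN·m, R_B = 100531/2700 kN, M_B = -69272/675 kN·m

Load 1 — uniform load w=4 kN/m over full span:
  R_A = wL/2 = 4·16/2 = 32 kN
  M_A = wL²/12 = 4·16²/12 = 256/3 kN·m
  R_B = wL/2 = 4·16/2 = 32 kN
  M_B = -wL²/12 = -4·16²/12 = -256/3 kN·m
Load 2 — applied couple M₀=-17 kN·m at a=32/5 m (b=L-a=48/5):
  R_A = 6M₀ab/L³ = 6·(-17)·(32/5)·(48/5)/16³ = -153/100 kN
  M_A = M₀b(2a-b)/L² = (-17)·(48/5)·(2·(32/5)-(48/5))/16² = -51/25 kN·m
  R_B = -6M₀ab/L³ = -6·(-17)·(32/5)·(48/5)/16³ = 153/100 kN
  M_B = M₀a(2b-a)/L² = (-17)·(32/5)·(2·(48/5)-(32/5))/16² = -136/25 kN·m
Load 3 — point force P=5 kN at a=32/3 m (b=L-a=16/3):
  R_A = Pb²(3a+b)/L³ = 5·(16/3)²·(3·(32/3)+(16/3))/16³ = 35/27 kN
  M_A = Pab²/L² = 5·(32/3)·(16/3)²/16² = 160/27 kN·m
  R_B = Pa²(a+3b)/L³ = 5·(32/3)²·((32/3)+3·(16/3))/16³ = 100/27 kN
  M_B = -Pa²b/L² = -5·(32/3)²·(16/3)/16² = -320/27 kN·m
Superposition: R_A = 85769/2700 kN, M_A = 60223/675 kN·m, R_B = 100531/2700 kN, M_B = -69272/675 kN·m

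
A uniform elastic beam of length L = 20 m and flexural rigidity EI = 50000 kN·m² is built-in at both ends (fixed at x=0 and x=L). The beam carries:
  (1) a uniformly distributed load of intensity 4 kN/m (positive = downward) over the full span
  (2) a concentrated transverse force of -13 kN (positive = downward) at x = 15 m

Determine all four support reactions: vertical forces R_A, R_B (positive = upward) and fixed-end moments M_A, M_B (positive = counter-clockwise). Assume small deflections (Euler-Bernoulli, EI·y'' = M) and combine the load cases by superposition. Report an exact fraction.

Load 1 — uniform load w=4 kN/m over full span:
  R_A = wL/2 = 4·20/2 = 40 kN
  M_A = wL²/12 = 4·20²/12 = 400/3 kN·m
  R_B = wL/2 = 4·20/2 = 40 kN
  M_B = -wL²/12 = -4·20²/12 = -400/3 kN·m
Load 2 — point force P=-13 kN at a=15 m (b=L-a=5):
  R_A = Pb²(3a+b)/L³ = (-13)·5²·(3·15+5)/20³ = -65/32 kN
  M_A = Pab²/L² = (-13)·15·5²/20² = -195/16 kN·m
  R_B = Pa²(a+3b)/L³ = (-13)·15²·(15+3·5)/20³ = -351/32 kN
  M_B = -Pa²b/L² = -(-13)·15²·5/20² = 585/16 kN·m
Superposition: R_A = 1215/32 kN, M_A = 5815/48 kN·m, R_B = 929/32 kN, M_B = -4645/48 kN·m

R_A = 1215/32 kN, M_A = 5815/48 kN·m, R_B = 929/32 kN, M_B = -4645/48 kN·m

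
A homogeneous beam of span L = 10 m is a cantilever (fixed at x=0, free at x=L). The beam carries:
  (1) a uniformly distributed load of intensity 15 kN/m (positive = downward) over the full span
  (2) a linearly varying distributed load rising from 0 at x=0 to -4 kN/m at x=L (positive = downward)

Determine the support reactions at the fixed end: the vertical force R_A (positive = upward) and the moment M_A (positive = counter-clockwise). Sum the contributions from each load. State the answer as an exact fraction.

R_A = 130 kN, M_A = 1850/3 kN·m

Load 1 — uniform load w=15 kN/m over full span:
  R_A = wL = 15·10 = 150 kN
  M_A = wL²/2 = 15·10²/2 = 750 kN·m
Load 2 — triangular load w₀=-4 kN/m (0→w₀ over full span):
  R_A = w₀L/2 = (-4)·10/2 = -20 kN
  M_A = w₀L²/3 = (-4)·10²/3 = -400/3 kN·m
Superposition: R_A = 130 kN, M_A = 1850/3 kN·m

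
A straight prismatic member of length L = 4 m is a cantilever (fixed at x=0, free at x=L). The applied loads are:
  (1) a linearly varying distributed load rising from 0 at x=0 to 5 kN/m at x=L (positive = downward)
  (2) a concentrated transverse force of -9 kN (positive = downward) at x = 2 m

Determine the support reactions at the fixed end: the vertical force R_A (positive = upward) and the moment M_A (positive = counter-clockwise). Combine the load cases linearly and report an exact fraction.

Load 1 — triangular load w₀=5 kN/m (0→w₀ over full span):
  R_A = w₀L/2 = 5·4/2 = 10 kN
  M_A = w₀L²/3 = 5·4²/3 = 80/3 kN·m
Load 2 — point force P=-9 kN at a=2 m (b=L-a=2):
  R_A = P = (-9) = -9 kN
  M_A = Pa = (-9)·2 = -18 kN·m
Superposition: R_A = 1 kN, M_A = 26/3 kN·m

R_A = 1 kN, M_A = 26/3 kN·m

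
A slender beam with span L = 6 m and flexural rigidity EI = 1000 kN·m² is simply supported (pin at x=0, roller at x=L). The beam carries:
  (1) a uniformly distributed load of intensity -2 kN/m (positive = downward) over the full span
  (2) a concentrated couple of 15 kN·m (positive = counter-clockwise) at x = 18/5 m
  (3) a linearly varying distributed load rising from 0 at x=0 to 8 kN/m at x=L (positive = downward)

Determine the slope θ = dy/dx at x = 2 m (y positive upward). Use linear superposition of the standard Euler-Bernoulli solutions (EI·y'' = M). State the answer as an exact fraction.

Load 1 — uniform load w=-2 kN/m over full span:
  θ_1 = -w(L³-6Lx²+4x³)/(24EI) = -(-2)·(6³-6·6·2²+4·2³)/(24·1000) = 13/1500 rad
Load 2 — applied couple M₀=15 kN·m at a=18/5 m (b=L-a=12/5):
  θ_2 = (M₀x²/(2L)+C₁)/EI  [x≤a] with C₁=M₀(3b²-L²)/(6L)=-39/5 = (15·2²/(2·6)+(-39/5))/1000 = -7/2500 rad
Load 3 — triangular load w₀=8 kN/m (0→w₀ over full span):
  θ_3 = -w₀(7L⁴-30L²x²+15x⁴)/(360LEI) = -8·(7·6⁴-30·6²·2²+15·2⁴)/(360·6·1000) = -104/5625 rad
Superposition: θ = Σ θ_i = -71/5625 rad ≈ -0.012622 rad

θ(2) = -71/5625 rad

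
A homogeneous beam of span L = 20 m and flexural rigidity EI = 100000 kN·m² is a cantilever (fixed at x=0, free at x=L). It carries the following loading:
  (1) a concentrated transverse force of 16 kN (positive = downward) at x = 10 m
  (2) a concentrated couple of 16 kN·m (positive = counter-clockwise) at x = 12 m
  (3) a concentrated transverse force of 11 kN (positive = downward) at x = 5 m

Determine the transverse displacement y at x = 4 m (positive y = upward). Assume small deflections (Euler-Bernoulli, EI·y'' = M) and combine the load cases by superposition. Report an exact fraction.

y(4) = -163/12500 m

Load 1 — point force P=16 kN at a=10 m (b=L-a=10):
  y_1 = -Px²(3a-x)/(6EI)  [x≤a] = -16·4²·(3·10-4)/(6·100000) = -104/9375 m
Load 2 — applied couple M₀=16 kN·m at a=12 m (b=L-a=8):
  y_2 = M₀x²/(2EI)  [x≤a] = 16·4²/(2·100000) = 4/3125 m
Load 3 — point force P=11 kN at a=5 m (b=L-a=15):
  y_3 = -Px²(3a-x)/(6EI)  [x≤a] = -11·4²·(3·5-4)/(6·100000) = -121/37500 m
Superposition: y = Σ y_i = -163/12500 m ≈ -0.013040 m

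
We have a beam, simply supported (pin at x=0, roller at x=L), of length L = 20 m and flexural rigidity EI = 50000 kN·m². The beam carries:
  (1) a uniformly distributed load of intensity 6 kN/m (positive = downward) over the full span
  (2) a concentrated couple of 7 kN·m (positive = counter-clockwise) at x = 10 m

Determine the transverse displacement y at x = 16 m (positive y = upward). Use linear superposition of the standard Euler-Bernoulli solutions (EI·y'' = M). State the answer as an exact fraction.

y(16) = -18511/125000 m

Load 1 — uniform load w=6 kN/m over full span:
  y_1 = -wx(L³-2Lx²+x³)/(24EI) = -6·16·(20³-2·20·16²+16³)/(24·50000) = -464/3125 m
Load 2 — applied couple M₀=7 kN·m at a=10 m (b=L-a=10):
  y_2 = (M₀x³/(6L)-M₀(x-a)²/2+C₁x)/EI  [x>a] with C₁=M₀(3b²-L²)/(6L)=-35/6 = (7·16³/(6·20)-7·(16-10)²/2+(-35/6)·16)/50000 = 49/125000 m
Superposition: y = Σ y_i = -18511/125000 m ≈ -0.148088 m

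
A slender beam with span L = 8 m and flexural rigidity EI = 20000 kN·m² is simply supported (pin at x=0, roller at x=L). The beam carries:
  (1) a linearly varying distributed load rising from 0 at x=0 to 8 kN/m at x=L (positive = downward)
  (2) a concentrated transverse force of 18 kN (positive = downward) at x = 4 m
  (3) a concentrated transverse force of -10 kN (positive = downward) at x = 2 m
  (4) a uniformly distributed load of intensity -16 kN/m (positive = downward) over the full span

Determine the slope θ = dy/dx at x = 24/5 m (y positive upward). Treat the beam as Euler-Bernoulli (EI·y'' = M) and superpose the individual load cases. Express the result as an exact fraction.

θ(24/5) = -372361/112500000 rad

Load 1 — triangular load w₀=8 kN/m (0→w₀ over full span):
  θ_1 = -w₀(7L⁴-30L²x²+15x⁴)/(360LEI) = -8·(7·8⁴-30·8²·(24/5)²+15·(24/5)⁴)/(360·8·20000) = 3712/3515625 rad
Load 2 — point force P=18 kN at a=4 m (b=L-a=4):
  θ_2 = -Pa(2L²-6Lx+3x²+a²)/(6LEI)  [x>a] = -18·4·(2·8²-6·8·(24/5)+3·(24/5)²+4²)/(6·8·20000) = 81/62500 rad
Load 3 — point force P=-10 kN at a=2 m (b=L-a=6):
  θ_3 = -Pa(2L²-6Lx+3x²+a²)/(6LEI)  [x>a] = -(-10)·2·(2·8²-6·8·(24/5)+3·(24/5)²+2²)/(6·8·20000) = -61/100000 rad
Load 4 — uniform load w=-16 kN/m over full span:
  θ_4 = -w(L³-6Lx²+4x³)/(24EI) = -(-16)·(8³-6·8·(24/5)²+4·(24/5)³)/(24·20000) = -1184/234375 rad
Superposition: θ = Σ θ_i = -372361/112500000 rad ≈ -0.003310 rad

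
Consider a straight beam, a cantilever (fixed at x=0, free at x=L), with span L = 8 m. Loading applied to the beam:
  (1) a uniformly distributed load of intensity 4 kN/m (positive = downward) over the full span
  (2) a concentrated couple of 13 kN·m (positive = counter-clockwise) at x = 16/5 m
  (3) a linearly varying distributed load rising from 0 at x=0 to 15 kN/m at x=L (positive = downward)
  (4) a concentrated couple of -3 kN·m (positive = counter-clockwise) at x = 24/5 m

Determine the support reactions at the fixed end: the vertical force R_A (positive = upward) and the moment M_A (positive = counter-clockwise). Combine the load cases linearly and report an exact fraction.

Load 1 — uniform load w=4 kN/m over full span:
  R_A = wL = 4·8 = 32 kN
  M_A = wL²/2 = 4·8²/2 = 128 kN·m
Load 2 — applied couple M₀=13 kN·m at a=16/5 m (b=L-a=24/5):
  R_A = 0 kN
  M_A = -M₀ = -13 kN·m
Load 3 — triangular load w₀=15 kN/m (0→w₀ over full span):
  R_A = w₀L/2 = 15·8/2 = 60 kN
  M_A = w₀L²/3 = 15·8²/3 = 320 kN·m
Load 4 — applied couple M₀=-3 kN·m at a=24/5 m (b=L-a=16/5):
  R_A = 0 kN
  M_A = -M₀ = -(-3) = 3 kN·m
Superposition: R_A = 92 kN, M_A = 438 kN·m

R_A = 92 kN, M_A = 438 kN·m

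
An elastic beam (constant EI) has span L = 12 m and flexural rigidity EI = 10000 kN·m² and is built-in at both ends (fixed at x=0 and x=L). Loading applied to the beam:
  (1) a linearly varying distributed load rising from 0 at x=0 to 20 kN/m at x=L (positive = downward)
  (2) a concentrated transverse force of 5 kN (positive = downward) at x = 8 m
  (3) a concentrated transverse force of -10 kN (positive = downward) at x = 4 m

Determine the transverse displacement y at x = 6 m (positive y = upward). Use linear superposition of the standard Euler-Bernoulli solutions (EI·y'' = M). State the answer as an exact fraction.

Load 1 — triangular load w₀=20 kN/m (0→w₀ over full span):
  y_1 = -w₀x²(L-x)²(x+2L)/(120LEI) = -20·6²·(12-6)²·(6+2·12)/(120·12·10000) = -27/500 m
Load 2 — point force P=5 kN at a=8 m (b=L-a=4):
  y_2 = -Pb²x²(3aL-(3a+b)x)/(6L³EI)  [x≤a] = -5·4²·6²·(3·8·12-(3·8+4)·6)/(6·12³·10000) = -1/300 m
Load 3 — point force P=-10 kN at a=4 m (b=L-a=8):
  y_3 = -Pa²(L-x)²(3bL-(3b+a)(L-x))/(6L³EI)  [x>a] = -(-10)·4²·(12-6)²·(3·8·12-(3·8+4)·(12-6))/(6·12³·10000) = 1/150 m
Superposition: y = Σ y_i = -19/375 m ≈ -0.050667 m

y(6) = -19/375 m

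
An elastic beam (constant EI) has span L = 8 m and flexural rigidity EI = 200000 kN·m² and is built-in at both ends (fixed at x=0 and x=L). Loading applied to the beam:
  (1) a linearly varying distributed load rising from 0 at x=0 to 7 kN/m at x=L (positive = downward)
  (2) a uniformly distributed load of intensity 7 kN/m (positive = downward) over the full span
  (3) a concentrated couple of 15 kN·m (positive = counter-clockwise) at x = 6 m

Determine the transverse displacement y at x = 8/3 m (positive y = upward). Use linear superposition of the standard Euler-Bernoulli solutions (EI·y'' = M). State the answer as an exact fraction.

y(8/3) = -175921/364500000 m

Load 1 — triangular load w₀=7 kN/m (0→w₀ over full span):
  y_1 = -w₀x²(L-x)²(x+2L)/(120LEI) = -7·(8/3)²·(8-(8/3))²·((8/3)+2·8)/(120·8·200000) = -1568/11390625 m
Load 2 — uniform load w=7 kN/m over full span:
  y_2 = -wx²(L-x)²/(24EI) = -7·(8/3)²·(8-(8/3))²/(24·200000) = -224/759375 m
Load 3 — applied couple M₀=15 kN·m at a=6 m (b=L-a=2):
  y_3 = (R_Ax³/6 - M_Ax²/2)/EI  [x≤a] with R_A=135/64, M_A=75/16 = ((135/64)·(8/3)³/6 - (75/16)·(8/3)²/2)/200000 = -1/20000 m
Superposition: y = Σ y_i = -175921/364500000 m ≈ -0.000483 m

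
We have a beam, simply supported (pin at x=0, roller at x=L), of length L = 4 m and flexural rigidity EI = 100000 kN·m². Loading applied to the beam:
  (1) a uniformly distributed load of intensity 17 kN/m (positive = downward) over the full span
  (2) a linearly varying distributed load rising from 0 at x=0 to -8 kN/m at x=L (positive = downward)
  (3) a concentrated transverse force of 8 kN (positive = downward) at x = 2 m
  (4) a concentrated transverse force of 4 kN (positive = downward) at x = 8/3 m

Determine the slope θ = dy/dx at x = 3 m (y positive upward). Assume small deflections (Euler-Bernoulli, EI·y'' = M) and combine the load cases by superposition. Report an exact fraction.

θ(3) = 52633/162000000 rad

Load 1 — uniform load w=17 kN/m over full span:
  θ_1 = -w(L³-6Lx²+4x³)/(24EI) = -17·(4³-6·4·3²+4·3³)/(24·100000) = 187/600000 rad
Load 2 — triangular load w₀=-8 kN/m (0→w₀ over full span):
  θ_2 = -w₀(7L⁴-30L²x²+15x⁴)/(360LEI) = -(-8)·(7·4⁴-30·4²·3²+15·3⁴)/(360·4·100000) = -1313/18000000 rad
Load 3 — point force P=8 kN at a=2 m (b=L-a=2):
  θ_3 = -Pa(2L²-6Lx+3x²+a²)/(6LEI)  [x>a] = -8·2·(2·4²-6·4·3+3·3²+2²)/(6·4·100000) = 3/50000 rad
Load 4 — point force P=4 kN at a=8/3 m (b=L-a=4/3):
  θ_4 = -Pa(2L²-6Lx+3x²+a²)/(6LEI)  [x>a] = -4·(8/3)·(2·4²-6·4·3+3·3²+(8/3)²)/(6·4·100000) = 53/2025000 rad
Superposition: θ = Σ θ_i = 52633/162000000 rad ≈ 0.000325 rad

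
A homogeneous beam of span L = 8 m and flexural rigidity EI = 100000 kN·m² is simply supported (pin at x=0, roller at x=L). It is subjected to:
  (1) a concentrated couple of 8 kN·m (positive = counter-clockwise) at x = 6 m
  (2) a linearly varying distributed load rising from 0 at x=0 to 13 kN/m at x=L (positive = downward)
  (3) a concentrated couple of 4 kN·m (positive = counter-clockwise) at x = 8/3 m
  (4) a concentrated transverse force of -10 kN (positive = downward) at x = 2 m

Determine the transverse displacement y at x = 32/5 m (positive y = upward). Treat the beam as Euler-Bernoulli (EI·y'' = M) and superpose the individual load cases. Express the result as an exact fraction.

y(32/5) = -3255029/1757812500 m

Load 1 — applied couple M₀=8 kN·m at a=6 m (b=L-a=2):
  y_1 = (M₀x³/(6L)-M₀(x-a)²/2+C₁x)/EI  [x>a] with C₁=M₀(3b²-L²)/(6L)=-26/3 = (8·(32/5)³/(6·8)-8·((32/5)-6)²/2+(-26/3)·(32/5))/100000 = -97/781250 m
Load 2 — triangular load w₀=13 kN/m (0→w₀ over full span):
  y_2 = -w₀x(7L⁴-10L²x²+3x⁴)/(360LEI) = -13·(32/5)·(7·8⁴-10·8²·(32/5)²+3·(32/5)⁴)/(360·8·100000) = -105664/48828125 m
Load 3 — applied couple M₀=4 kN·m at a=8/3 m (b=L-a=16/3):
  y_3 = (M₀x³/(6L)-M₀(x-a)²/2+C₁x)/EI  [x>a] with C₁=M₀(3b²-L²)/(6L)=16/9 = (4·(32/5)³/(6·8)-4·((32/5)-(8/3))²/2+(16/9)·(32/5))/100000 = 188/3515625 m
Load 4 — point force P=-10 kN at a=2 m (b=L-a=6):
  y_4 = -Pa(L-x)(2Lx-a²-x²)/(6LEI)  [x>a] = -(-10)·2·(8-(32/5))·(2·8·(32/5)-2²-(32/5)²)/(6·8·100000) = 359/937500 m
Superposition: y = Σ y_i = -3255029/1757812500 m ≈ -0.001852 m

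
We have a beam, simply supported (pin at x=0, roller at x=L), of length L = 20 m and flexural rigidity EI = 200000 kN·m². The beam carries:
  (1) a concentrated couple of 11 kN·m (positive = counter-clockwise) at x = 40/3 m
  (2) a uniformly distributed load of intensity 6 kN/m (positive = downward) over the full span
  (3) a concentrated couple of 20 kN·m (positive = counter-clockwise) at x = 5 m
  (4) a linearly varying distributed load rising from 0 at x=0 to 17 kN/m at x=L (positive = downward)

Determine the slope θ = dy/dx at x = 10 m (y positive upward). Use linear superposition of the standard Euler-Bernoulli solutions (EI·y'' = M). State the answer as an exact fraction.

Load 1 — applied couple M₀=11 kN·m at a=40/3 m (b=L-a=20/3):
  θ_1 = (M₀x²/(2L)+C₁)/EI  [x≤a] with C₁=M₀(3b²-L²)/(6L)=-220/9 = (11·10²/(2·20)+(-220/9))/200000 = 11/720000 rad
Load 2 — uniform load w=6 kN/m over full span:
  θ_2 = -w(L³-6Lx²+4x³)/(24EI) = -6·(20³-6·20·10²+4·10³)/(24·200000) = 0 rad
Load 3 — applied couple M₀=20 kN·m at a=5 m (b=L-a=15):
  θ_3 = (M₀x²/(2L)-M₀(x-a)+C₁)/EI  [x>a] with C₁=M₀(3b²-L²)/(6L)=275/6 = (20·10²/(2·20)-20·(10-5)+(275/6))/200000 = -1/48000 rad
Load 4 — triangular load w₀=17 kN/m (0→w₀ over full span):
  θ_4 = -w₀(7L⁴-30L²x²+15x⁴)/(360LEI) = -17·(7·20⁴-30·20²·10²+15·10⁴)/(360·20·200000) = -119/144000 rad
Superposition: θ = Σ θ_i = -599/720000 rad ≈ -0.000832 rad

θ(10) = -599/720000 rad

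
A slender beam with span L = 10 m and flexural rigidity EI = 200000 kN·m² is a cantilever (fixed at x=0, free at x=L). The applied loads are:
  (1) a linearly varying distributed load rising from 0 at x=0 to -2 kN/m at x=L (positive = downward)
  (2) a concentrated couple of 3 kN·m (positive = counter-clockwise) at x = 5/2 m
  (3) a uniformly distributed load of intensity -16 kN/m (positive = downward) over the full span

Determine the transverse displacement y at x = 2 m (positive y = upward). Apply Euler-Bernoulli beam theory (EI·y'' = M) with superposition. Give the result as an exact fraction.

y(2) = 57127/7500000 m

Load 1 — triangular load w₀=-2 kN/m (0→w₀ over full span):
  y_1 = (w₀Lx³/12-w₀L²x²/6-w₀x⁵/(120L))/EI = ((-2)·10·2³/12-(-2)·10²·2²/6-(-2)·2⁵/(120·10))/200000 = 2251/3750000 m
Load 2 — applied couple M₀=3 kN·m at a=5/2 m (b=L-a=15/2):
  y_2 = M₀x²/(2EI)  [x≤a] = 3·2²/(2·200000) = 3/100000 m
Load 3 — uniform load w=-16 kN/m over full span:
  y_3 = -wx²(x²-4Lx+6L²)/(24EI) = -(-16)·2²·(2²-4·10·2+6·10²)/(24·200000) = 131/18750 m
Superposition: y = Σ y_i = 57127/7500000 m ≈ 0.007617 m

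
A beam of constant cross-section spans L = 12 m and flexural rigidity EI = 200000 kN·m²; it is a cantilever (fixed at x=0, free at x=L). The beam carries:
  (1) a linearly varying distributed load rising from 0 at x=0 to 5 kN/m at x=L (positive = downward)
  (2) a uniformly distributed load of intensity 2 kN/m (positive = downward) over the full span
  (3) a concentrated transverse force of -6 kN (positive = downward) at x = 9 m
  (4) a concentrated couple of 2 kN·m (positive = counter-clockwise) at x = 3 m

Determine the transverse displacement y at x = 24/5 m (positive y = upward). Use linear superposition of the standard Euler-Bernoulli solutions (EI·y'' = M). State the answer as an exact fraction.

Load 1 — triangular load w₀=5 kN/m (0→w₀ over full span):
  y_1 = (w₀Lx³/12-w₀L²x²/6-w₀x⁵/(120L))/EI = (5·12·(24/5)³/12-5·12²·(24/5)²/6-5·(24/5)⁵/(120·12))/200000 = -108432/9765625 m
Load 2 — uniform load w=2 kN/m over full span:
  y_2 = -wx²(x²-4Lx+6L²)/(24EI) = -2·(24/5)²·((24/5)²-4·12·(24/5)+6·12²)/(24·200000) = -12312/1953125 m
Load 3 — point force P=-6 kN at a=9 m (b=L-a=3):
  y_3 = -Px²(3a-x)/(6EI)  [x≤a] = -(-6)·(24/5)²·(3·9-(24/5))/(6·200000) = 999/390625 m
Load 4 — applied couple M₀=2 kN·m at a=3 m (b=L-a=9):
  y_4 = M₀a(2x-a)/(2EI)  [x>a] = 2·3·(2·(24/5)-3)/(2·200000) = 99/1000000 m
Superposition: y = Σ y_i = -9219213/625000000 m ≈ -0.014751 m

y(24/5) = -9219213/625000000 m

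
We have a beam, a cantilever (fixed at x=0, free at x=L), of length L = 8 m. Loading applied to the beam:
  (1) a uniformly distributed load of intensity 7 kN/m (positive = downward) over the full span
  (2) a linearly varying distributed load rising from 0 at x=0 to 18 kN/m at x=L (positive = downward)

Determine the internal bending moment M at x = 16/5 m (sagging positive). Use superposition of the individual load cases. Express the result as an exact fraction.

M(16/5) = -30816/125 kN·m

Load 1 — uniform load w=7 kN/m over full span:
  M_1 = -w(L-x)²/2 = -7·(8-(16/5))²/2 = -2016/25 kN·m
Load 2 — triangular load w₀=18 kN/m (0→w₀ over full span):
  M_2 = w₀Lx/2 - w₀L²/3 - w₀x³/(6L) = 18·8·(16/5)/2 - 18·8²/3 - 18·(16/5)³/(6·8) = -20736/125 kN·m
Superposition: M = Σ M_i = -30816/125 kN·m ≈ -246.528000 kN·m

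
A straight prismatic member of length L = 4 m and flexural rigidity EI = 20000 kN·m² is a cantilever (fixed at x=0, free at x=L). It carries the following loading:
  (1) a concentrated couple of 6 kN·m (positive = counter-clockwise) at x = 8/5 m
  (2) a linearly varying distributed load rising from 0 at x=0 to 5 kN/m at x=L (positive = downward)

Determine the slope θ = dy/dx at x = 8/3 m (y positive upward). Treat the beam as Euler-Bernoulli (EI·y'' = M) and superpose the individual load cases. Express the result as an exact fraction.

θ(8/3) = -2171/1518750 rad

Load 1 — applied couple M₀=6 kN·m at a=8/5 m (b=L-a=12/5):
  θ_1 = M₀a/EI  [x>a] = 6·(8/5)/20000 = 3/6250 rad
Load 2 — triangular load w₀=5 kN/m (0→w₀ over full span):
  θ_2 = (w₀Lx²/4-w₀L²x/3-w₀x⁴/(24L))/EI = (5·4·(8/3)²/4-5·4²·(8/3)/3-5·(8/3)⁴/(24·4))/20000 = -58/30375 rad
Superposition: θ = Σ θ_i = -2171/1518750 rad ≈ -0.001429 rad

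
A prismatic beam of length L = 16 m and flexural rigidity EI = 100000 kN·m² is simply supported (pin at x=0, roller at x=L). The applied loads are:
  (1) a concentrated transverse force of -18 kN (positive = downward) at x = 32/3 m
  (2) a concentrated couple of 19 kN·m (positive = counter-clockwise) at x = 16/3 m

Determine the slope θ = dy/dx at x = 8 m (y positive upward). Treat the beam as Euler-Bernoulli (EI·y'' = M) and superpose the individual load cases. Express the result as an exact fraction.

Load 1 — point force P=-18 kN at a=32/3 m (b=L-a=16/3):
  θ_1 = -Pb(L²-b²-3x²)/(6LEI)  [x≤a] = -(-18)·(16/3)·(16²-(16/3)²-3·8²)/(6·16·100000) = 2/5625 rad
Load 2 — applied couple M₀=19 kN·m at a=16/3 m (b=L-a=32/3):
  θ_2 = (M₀x²/(2L)-M₀(x-a)+C₁)/EI  [x>a] with C₁=M₀(3b²-L²)/(6L)=152/9 = (19·8²/(2·16)-19·(8-(16/3))+(152/9))/100000 = 19/450000 rad
Superposition: θ = Σ θ_i = 179/450000 rad ≈ 0.000398 rad

θ(8) = 179/450000 rad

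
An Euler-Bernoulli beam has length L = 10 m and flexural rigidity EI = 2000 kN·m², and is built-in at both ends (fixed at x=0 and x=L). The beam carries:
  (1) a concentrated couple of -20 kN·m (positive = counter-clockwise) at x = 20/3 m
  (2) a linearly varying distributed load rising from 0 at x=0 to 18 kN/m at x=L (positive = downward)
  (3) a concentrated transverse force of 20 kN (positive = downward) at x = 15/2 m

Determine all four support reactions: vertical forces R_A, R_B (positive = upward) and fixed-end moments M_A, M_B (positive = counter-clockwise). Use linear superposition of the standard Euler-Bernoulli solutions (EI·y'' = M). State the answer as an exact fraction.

Load 1 — applied couple M₀=-20 kN·m at a=20/3 m (b=L-a=10/3):
  R_A = 6M₀ab/L³ = 6·(-20)·(20/3)·(10/3)/10³ = -8/3 kN
  M_A = M₀b(2a-b)/L² = (-20)·(10/3)·(2·(20/3)-(10/3))/10² = -20/3 kN·m
  R_B = -6M₀ab/L³ = -6·(-20)·(20/3)·(10/3)/10³ = 8/3 kN
  M_B = M₀a(2b-a)/L² = (-20)·(20/3)·(2·(10/3)-(20/3))/10² = 0 kN·m
Load 2 — triangular load w₀=18 kN/m (0→w₀ over full span):
  R_A = 3w₀L/20 = 3·18·10/20 = 27 kN
  M_A = w₀L²/30 = 18·10²/30 = 60 kN·m
  R_B = 7w₀L/20 = 7·18·10/20 = 63 kN
  M_B = -w₀L²/20 = -18·10²/20 = -90 kN·m
Load 3 — point force P=20 kN at a=15/2 m (b=L-a=5/2):
  R_A = Pb²(3a+b)/L³ = 20·(5/2)²·(3·(15/2)+(5/2))/10³ = 25/8 kN
  M_A = Pab²/L² = 20·(15/2)·(5/2)²/10² = 75/8 kN·m
  R_B = Pa²(a+3b)/L³ = 20·(15/2)²·((15/2)+3·(5/2))/10³ = 135/8 kN
  M_B = -Pa²b/L² = -20·(15/2)²·(5/2)/10² = -225/8 kN·m
Superposition: R_A = 659/24 kN, M_A = 1505/24 kN·m, R_B = 1981/24 kN, M_B = -945/8 kN·m

R_A = 659/24 kN, M_A = 1505/24 kN·m, R_B = 1981/24 kN, M_B = -945/8 kN·m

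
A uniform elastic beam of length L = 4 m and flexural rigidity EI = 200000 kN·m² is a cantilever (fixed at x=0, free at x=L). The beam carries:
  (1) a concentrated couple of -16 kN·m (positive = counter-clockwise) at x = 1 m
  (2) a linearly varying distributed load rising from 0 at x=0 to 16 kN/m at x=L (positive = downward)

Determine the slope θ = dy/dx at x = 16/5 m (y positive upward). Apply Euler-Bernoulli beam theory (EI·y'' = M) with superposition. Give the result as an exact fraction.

Load 1 — applied couple M₀=-16 kN·m at a=1 m (b=L-a=3):
  θ_1 = M₀a/EI  [x>a] = (-16)·1/200000 = -1/12500 rad
Load 2 — triangular load w₀=16 kN/m (0→w₀ over full span):
  θ_2 = (w₀Lx²/4-w₀L²x/3-w₀x⁴/(24L))/EI = (16·4·(16/5)²/4-16·4²·(16/5)/3-16·(16/5)⁴/(24·4))/200000 = -3712/5859375 rad
Superposition: θ = Σ θ_i = -16723/23437500 rad ≈ -0.000714 rad

θ(16/5) = -16723/23437500 rad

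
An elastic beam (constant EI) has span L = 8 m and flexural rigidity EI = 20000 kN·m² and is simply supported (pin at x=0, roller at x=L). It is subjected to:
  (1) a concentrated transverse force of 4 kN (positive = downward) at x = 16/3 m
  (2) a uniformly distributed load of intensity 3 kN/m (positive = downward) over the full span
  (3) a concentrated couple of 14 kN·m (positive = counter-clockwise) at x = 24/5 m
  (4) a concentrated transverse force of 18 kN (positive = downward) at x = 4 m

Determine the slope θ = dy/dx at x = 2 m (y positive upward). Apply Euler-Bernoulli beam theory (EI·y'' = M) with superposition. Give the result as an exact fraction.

θ(2) = -462437/81000000 rad

Load 1 — point force P=4 kN at a=16/3 m (b=L-a=8/3):
  θ_1 = -Pb(L²-b²-3x²)/(6LEI)  [x≤a] = -4·(8/3)·(8²-(8/3)²-3·2²)/(6·8·20000) = -101/202500 rad
Load 2 — uniform load w=3 kN/m over full span:
  θ_2 = -w(L³-6Lx²+4x³)/(24EI) = -3·(8³-6·8·2²+4·2³)/(24·20000) = -11/5000 rad
Load 3 — applied couple M₀=14 kN·m at a=24/5 m (b=L-a=16/5):
  θ_3 = (M₀x²/(2L)+C₁)/EI  [x≤a] with C₁=M₀(3b²-L²)/(6L)=-728/75 = (14·2²/(2·8)+(-728/75))/20000 = -931/3000000 rad
Load 4 — point force P=18 kN at a=4 m (b=L-a=4):
  θ_4 = -Pb(L²-b²-3x²)/(6LEI)  [x≤a] = -18·4·(8²-4²-3·2²)/(6·8·20000) = -27/10000 rad
Superposition: θ = Σ θ_i = -462437/81000000 rad ≈ -0.005709 rad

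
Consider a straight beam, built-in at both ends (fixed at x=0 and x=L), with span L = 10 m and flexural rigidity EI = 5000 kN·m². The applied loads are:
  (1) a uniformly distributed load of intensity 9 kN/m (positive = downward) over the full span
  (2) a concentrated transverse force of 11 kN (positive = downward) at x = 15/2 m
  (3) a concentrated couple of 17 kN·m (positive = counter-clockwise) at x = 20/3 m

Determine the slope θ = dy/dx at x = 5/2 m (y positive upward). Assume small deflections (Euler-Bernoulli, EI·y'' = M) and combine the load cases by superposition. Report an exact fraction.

Load 1 — uniform load w=9 kN/m over full span:
  θ_1 = -wx(L-x)(L-2x)/(12EI) = -9·(5/2)·(10-(5/2))·(10-2·(5/2))/(12·5000) = -9/640 rad
Load 2 — point force P=11 kN at a=15/2 m (b=L-a=5/2):
  θ_2 = -Pb²x(2aL-(3a+b)x)/(2L³EI)  [x≤a] = -11·(5/2)²·(5/2)·(2·(15/2)·10-(3·(15/2)+(5/2))·(5/2))/(2·10³·5000) = -77/51200 rad
Load 3 — applied couple M₀=17 kN·m at a=20/3 m (b=L-a=10/3):
  θ_3 = (R_Ax²/2 - M_Ax)/EI  [x≤a] with R_A=34/15, M_A=17/3 = ((34/15)·(5/2)²/2 - (17/3)·(5/2))/5000 = -17/12000 rad
Superposition: θ = Σ θ_i = -13043/768000 rad ≈ -0.016983 rad

θ(5/2) = -13043/768000 rad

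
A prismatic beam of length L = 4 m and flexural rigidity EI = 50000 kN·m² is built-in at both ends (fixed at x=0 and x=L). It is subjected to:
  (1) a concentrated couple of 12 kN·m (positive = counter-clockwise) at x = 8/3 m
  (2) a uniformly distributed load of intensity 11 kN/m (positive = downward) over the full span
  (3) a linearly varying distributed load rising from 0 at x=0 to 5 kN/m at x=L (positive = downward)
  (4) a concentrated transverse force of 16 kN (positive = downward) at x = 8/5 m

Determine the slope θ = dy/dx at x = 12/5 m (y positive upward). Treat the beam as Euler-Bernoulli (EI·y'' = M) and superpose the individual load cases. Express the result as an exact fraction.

θ(12/5) = 1537/9765625 rad

Load 1 — applied couple M₀=12 kN·m at a=8/3 m (b=L-a=4/3):
  θ_1 = (R_Ax²/2 - M_Ax)/EI  [x≤a] with R_A=4, M_A=4 = (4·(12/5)²/2 - 4·(12/5))/50000 = 3/78125 rad
Load 2 — uniform load w=11 kN/m over full span:
  θ_2 = -wx(L-x)(L-2x)/(12EI) = -11·(12/5)·(4-(12/5))·(4-2·(12/5))/(12·50000) = 22/390625 rad
Load 3 — triangular load w₀=5 kN/m (0→w₀ over full span):
  θ_3 = -w₀(2x(L-x)(L-2x)(x+2L)+x²(L-x)²)/(120LEI) = -5·(2·(12/5)·(4-(12/5))·(4-2·(12/5))·((12/5)+2·4)+(12/5)²·(4-(12/5))²)/(120·4·50000) = 4/390625 rad
Load 4 — point force P=16 kN at a=8/5 m (b=L-a=12/5):
  θ_4 = Pa²(L-x)(2bL-(3b+a)(L-x))/(2L³EI)  [x>a] = 16·(8/5)²·(4-(12/5))·(2·(12/5)·4-(3·(12/5)+(8/5))·(4-(12/5)))/(2·4³·50000) = 512/9765625 rad
Superposition: θ = Σ θ_i = 1537/9765625 rad ≈ 0.000157 rad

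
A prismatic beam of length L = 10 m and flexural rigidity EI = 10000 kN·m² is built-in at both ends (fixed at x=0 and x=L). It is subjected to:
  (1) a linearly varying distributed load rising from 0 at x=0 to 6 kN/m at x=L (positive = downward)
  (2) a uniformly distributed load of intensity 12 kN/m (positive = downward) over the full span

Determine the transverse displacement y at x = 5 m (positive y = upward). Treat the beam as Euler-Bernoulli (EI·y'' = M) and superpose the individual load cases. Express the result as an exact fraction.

y(5) = -5/128 m

Load 1 — triangular load w₀=6 kN/m (0→w₀ over full span):
  y_1 = -w₀x²(L-x)²(x+2L)/(120LEI) = -6·5²·(10-5)²·(5+2·10)/(120·10·10000) = -1/128 m
Load 2 — uniform load w=12 kN/m over full span:
  y_2 = -wx²(L-x)²/(24EI) = -12·5²·(10-5)²/(24·10000) = -1/32 m
Superposition: y = Σ y_i = -5/128 m ≈ -0.039062 m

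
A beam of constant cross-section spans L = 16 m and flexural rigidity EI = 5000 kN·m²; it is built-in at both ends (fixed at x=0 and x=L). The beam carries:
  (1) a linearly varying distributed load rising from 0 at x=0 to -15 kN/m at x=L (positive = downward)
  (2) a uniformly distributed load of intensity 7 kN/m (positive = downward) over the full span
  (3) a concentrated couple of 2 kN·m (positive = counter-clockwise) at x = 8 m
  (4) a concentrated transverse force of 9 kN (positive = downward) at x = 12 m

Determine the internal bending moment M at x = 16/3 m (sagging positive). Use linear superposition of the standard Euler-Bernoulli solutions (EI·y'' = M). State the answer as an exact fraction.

Load 1 — triangular load w₀=-15 kN/m (0→w₀ over full span):
  M_1 = 3w₀Lx/20 - w₀L²/30 - w₀x³/(6L) = 3·(-15)·16·(16/3)/20 - (-15)·16²/30 - (-15)·(16/3)³/(6·16) = -1088/27 kN·m
Load 2 — uniform load w=7 kN/m over full span:
  M_2 = wLx/2 - wL²/12 - wx²/2 = 7·16·(16/3)/2 - 7·16²/12 - 7·(16/3)²/2 = 448/9 kN·m
Load 3 — applied couple M₀=2 kN·m at a=8 m (b=L-a=8):
  M_3 = R_Ax - M_A  [x≤a] with R_A=3/16, M_A=1/2 = (3/16)·(16/3) - (1/2) = 1/2 kN·m
Load 4 — point force P=9 kN at a=12 m (b=L-a=4):
  M_4 = Pb²(3a+b)x/L³ - Pab²/L²  [x≤a] = 9·4²·(3·12+4)·(16/3)/16³ - 9·12·4²/16² = 3/4 kN·m
Superposition: M = Σ M_i = 1159/108 kN·m ≈ 10.731481 kN·m

M(16/3) = 1159/108 kN·m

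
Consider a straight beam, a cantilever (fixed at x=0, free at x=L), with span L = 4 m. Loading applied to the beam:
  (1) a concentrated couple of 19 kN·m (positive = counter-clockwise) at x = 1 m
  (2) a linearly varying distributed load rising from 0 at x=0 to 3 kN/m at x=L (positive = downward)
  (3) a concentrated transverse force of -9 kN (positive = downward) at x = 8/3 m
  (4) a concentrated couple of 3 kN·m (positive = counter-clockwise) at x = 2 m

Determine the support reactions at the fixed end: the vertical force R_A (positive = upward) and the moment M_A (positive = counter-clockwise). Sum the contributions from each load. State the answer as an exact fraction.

Load 1 — applied couple M₀=19 kN·m at a=1 m (b=L-a=3):
  R_A = 0 kN
  M_A = -M₀ = -19 kN·m
Load 2 — triangular load w₀=3 kN/m (0→w₀ over full span):
  R_A = w₀L/2 = 3·4/2 = 6 kN
  M_A = w₀L²/3 = 3·4²/3 = 16 kN·m
Load 3 — point force P=-9 kN at a=8/3 m (b=L-a=4/3):
  R_A = P = (-9) = -9 kN
  M_A = Pa = (-9)·(8/3) = -24 kN·m
Load 4 — applied couple M₀=3 kN·m at a=2 m (b=L-a=2):
  R_A = 0 kN
  M_A = -M₀ = -3 kN·m
Superposition: R_A = -3 kN, M_A = -30 kN·m

R_A = -3 kN, M_A = -30 kN·m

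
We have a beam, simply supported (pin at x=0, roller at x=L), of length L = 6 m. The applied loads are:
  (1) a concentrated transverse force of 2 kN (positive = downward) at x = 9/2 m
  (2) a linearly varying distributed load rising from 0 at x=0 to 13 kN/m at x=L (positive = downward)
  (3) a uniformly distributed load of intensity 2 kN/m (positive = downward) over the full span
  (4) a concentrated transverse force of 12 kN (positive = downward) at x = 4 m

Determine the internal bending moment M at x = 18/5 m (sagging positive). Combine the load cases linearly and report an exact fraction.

M(18/5) = 6849/125 kN·m

Load 1 — point force P=2 kN at a=9/2 m (b=L-a=3/2):
  M_1 = Pbx/L  [x≤a] = 2·(3/2)·(18/5)/6 = 9/5 kN·m
Load 2 — triangular load w₀=13 kN/m (0→w₀ over full span):
  M_2 = w₀Lx/6 - w₀x³/(6L) = 13·6·(18/5)/6 - 13·(18/5)³/(6·6) = 3744/125 kN·m
Load 3 — uniform load w=2 kN/m over full span:
  M_3 = wx(L-x)/2 = 2·(18/5)·(6-(18/5))/2 = 216/25 kN·m
Load 4 — point force P=12 kN at a=4 m (b=L-a=2):
  M_4 = Pbx/L  [x≤a] = 12·2·(18/5)/6 = 72/5 kN·m
Superposition: M = Σ M_i = 6849/125 kN·m ≈ 54.792000 kN·m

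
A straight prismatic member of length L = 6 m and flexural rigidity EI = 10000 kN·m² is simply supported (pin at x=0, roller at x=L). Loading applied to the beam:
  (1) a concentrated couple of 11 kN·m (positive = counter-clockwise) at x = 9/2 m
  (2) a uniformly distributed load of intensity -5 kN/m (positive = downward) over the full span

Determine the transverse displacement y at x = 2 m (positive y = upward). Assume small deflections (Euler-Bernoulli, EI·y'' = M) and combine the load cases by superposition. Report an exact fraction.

y(2) = 4169/720000 m

Load 1 — applied couple M₀=11 kN·m at a=9/2 m (b=L-a=3/2):
  y_1 = (M₀x³/(6L)+C₁x)/EI  [x≤a] with C₁=M₀(3b²-L²)/(6L)=-143/16 = (11·2³/(6·6)+(-143/16)·2)/10000 = -1111/720000 m
Load 2 — uniform load w=-5 kN/m over full span:
  y_2 = -wx(L³-2Lx²+x³)/(24EI) = -(-5)·2·(6³-2·6·2²+2³)/(24·10000) = 11/1500 m
Superposition: y = Σ y_i = 4169/720000 m ≈ 0.005790 m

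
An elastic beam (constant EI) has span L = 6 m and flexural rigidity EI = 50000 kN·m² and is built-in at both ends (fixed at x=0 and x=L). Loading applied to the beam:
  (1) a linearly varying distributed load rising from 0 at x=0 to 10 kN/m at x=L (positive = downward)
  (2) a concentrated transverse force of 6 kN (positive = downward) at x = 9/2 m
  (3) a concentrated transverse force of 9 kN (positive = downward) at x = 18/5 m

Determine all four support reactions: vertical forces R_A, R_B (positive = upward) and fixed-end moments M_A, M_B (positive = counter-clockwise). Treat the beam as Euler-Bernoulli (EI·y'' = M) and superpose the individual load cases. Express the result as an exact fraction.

R_A = 26211/2000 kN, M_A = 37743/2000 kN·m, R_B = 63789/2000 kN, M_B = -61677/2000 kN·m

Load 1 — triangular load w₀=10 kN/m (0→w₀ over full span):
  R_A = 3w₀L/20 = 3·10·6/20 = 9 kN
  M_A = w₀L²/30 = 10·6²/30 = 12 kN·m
  R_B = 7w₀L/20 = 7·10·6/20 = 21 kN
  M_B = -w₀L²/20 = -10·6²/20 = -18 kN·m
Load 2 — point force P=6 kN at a=9/2 m (b=L-a=3/2):
  R_A = Pb²(3a+b)/L³ = 6·(3/2)²·(3·(9/2)+(3/2))/6³ = 15/16 kN
  M_A = Pab²/L² = 6·(9/2)·(3/2)²/6² = 27/16 kN·m
  R_B = Pa²(a+3b)/L³ = 6·(9/2)²·((9/2)+3·(3/2))/6³ = 81/16 kN
  M_B = -Pa²b/L² = -6·(9/2)²·(3/2)/6² = -81/16 kN·m
Load 3 — point force P=9 kN at a=18/5 m (b=L-a=12/5):
  R_A = Pb²(3a+b)/L³ = 9·(12/5)²·(3·(18/5)+(12/5))/6³ = 396/125 kN
  M_A = Pab²/L² = 9·(18/5)·(12/5)²/6² = 648/125 kN·m
  R_B = Pa²(a+3b)/L³ = 9·(18/5)²·((18/5)+3·(12/5))/6³ = 729/125 kN
  M_B = -Pa²b/L² = -9·(18/5)²·(12/5)/6² = -972/125 kN·m
Superposition: R_A = 26211/2000 kN, M_A = 37743/2000 kN·m, R_B = 63789/2000 kN, M_B = -61677/2000 kN·m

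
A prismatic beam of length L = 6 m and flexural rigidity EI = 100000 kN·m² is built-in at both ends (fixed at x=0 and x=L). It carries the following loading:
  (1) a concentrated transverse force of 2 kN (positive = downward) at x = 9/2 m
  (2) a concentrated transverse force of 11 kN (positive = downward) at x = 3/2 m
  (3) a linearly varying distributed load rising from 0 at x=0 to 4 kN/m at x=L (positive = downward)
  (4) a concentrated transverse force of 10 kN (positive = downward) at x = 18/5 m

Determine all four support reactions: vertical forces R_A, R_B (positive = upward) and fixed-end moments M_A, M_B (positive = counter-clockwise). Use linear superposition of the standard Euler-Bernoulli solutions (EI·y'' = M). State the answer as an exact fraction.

Load 1 — point force P=2 kN at a=9/2 m (b=L-a=3/2):
  R_A = Pb²(3a+b)/L³ = 2·(3/2)²·(3·(9/2)+(3/2))/6³ = 5/16 kN
  M_A = Pab²/L² = 2·(9/2)·(3/2)²/6² = 9/16 kN·m
  R_B = Pa²(a+3b)/L³ = 2·(9/2)²·((9/2)+3·(3/2))/6³ = 27/16 kN
  M_B = -Pa²b/L² = -2·(9/2)²·(3/2)/6² = -27/16 kN·m
Load 2 — point force P=11 kN at a=3/2 m (b=L-a=9/2):
  R_A = Pb²(3a+b)/L³ = 11·(9/2)²·(3·(3/2)+(9/2))/6³ = 297/32 kN
  M_A = Pab²/L² = 11·(3/2)·(9/2)²/6² = 297/32 kN·m
  R_B = Pa²(a+3b)/L³ = 11·(3/2)²·((3/2)+3·(9/2))/6³ = 55/32 kN
  M_B = -Pa²b/L² = -11·(3/2)²·(9/2)/6² = -99/32 kN·m
Load 3 — triangular load w₀=4 kN/m (0→w₀ over full span):
  R_A = 3w₀L/20 = 3·4·6/20 = 18/5 kN
  M_A = w₀L²/30 = 4·6²/30 = 24/5 kN·m
  R_B = 7w₀L/20 = 7·4·6/20 = 42/5 kN
  M_B = -w₀L²/20 = -4·6²/20 = -36/5 kN·m
Load 4 — point force P=10 kN at a=18/5 m (b=L-a=12/5):
  R_A = Pb²(3a+b)/L³ = 10·(12/5)²·(3·(18/5)+(12/5))/6³ = 88/25 kN
  M_A = Pab²/L² = 10·(18/5)·(12/5)²/6² = 144/25 kN·m
  R_B = Pa²(a+3b)/L³ = 10·(18/5)²·((18/5)+3·(12/5))/6³ = 162/25 kN
  M_B = -Pa²b/L² = -10·(18/5)²·(12/5)/6² = -216/25 kN·m
Superposition: R_A = 13371/800 kN, M_A = 16323/800 kN·m, R_B = 14629/800 kN, M_B = -16497/800 kN·m

R_A = 13371/800 kN, M_A = 16323/800 kN·m, R_B = 14629/800 kN, M_B = -16497/800 kN·m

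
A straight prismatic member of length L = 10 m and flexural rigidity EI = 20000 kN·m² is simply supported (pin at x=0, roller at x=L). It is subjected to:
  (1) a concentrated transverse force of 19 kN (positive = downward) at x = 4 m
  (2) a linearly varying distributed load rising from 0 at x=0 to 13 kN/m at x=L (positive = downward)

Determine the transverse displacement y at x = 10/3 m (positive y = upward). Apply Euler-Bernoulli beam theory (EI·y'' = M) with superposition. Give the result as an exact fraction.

Load 1 — point force P=19 kN at a=4 m (b=L-a=6):
  y_1 = -Pbx(L²-b²-x²)/(6LEI)  [x≤a] = -19·6·(10/3)·(10²-6²-(10/3)²)/(6·10·20000) = -2261/135000 m
Load 2 — triangular load w₀=13 kN/m (0→w₀ over full span):
  y_2 = -w₀x(7L⁴-10L²x²+3x⁴)/(360LEI) = -13·(10/3)·(7·10⁴-10·10²·(10/3)²+3·(10/3)⁴)/(360·10·20000) = -26/729 m
Superposition: y = Σ y_i = -191047/3645000 m ≈ -0.052413 m

y(10/3) = -191047/3645000 m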